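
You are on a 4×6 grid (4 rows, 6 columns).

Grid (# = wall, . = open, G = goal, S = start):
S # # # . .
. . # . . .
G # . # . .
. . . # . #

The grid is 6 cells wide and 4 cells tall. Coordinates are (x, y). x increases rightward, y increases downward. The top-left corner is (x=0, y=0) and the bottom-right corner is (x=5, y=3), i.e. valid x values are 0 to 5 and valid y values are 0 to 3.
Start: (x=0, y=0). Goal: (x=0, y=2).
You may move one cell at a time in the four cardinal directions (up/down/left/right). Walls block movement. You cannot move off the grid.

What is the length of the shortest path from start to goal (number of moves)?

BFS from (x=0, y=0) until reaching (x=0, y=2):
  Distance 0: (x=0, y=0)
  Distance 1: (x=0, y=1)
  Distance 2: (x=1, y=1), (x=0, y=2)  <- goal reached here
One shortest path (2 moves): (x=0, y=0) -> (x=0, y=1) -> (x=0, y=2)

Answer: Shortest path length: 2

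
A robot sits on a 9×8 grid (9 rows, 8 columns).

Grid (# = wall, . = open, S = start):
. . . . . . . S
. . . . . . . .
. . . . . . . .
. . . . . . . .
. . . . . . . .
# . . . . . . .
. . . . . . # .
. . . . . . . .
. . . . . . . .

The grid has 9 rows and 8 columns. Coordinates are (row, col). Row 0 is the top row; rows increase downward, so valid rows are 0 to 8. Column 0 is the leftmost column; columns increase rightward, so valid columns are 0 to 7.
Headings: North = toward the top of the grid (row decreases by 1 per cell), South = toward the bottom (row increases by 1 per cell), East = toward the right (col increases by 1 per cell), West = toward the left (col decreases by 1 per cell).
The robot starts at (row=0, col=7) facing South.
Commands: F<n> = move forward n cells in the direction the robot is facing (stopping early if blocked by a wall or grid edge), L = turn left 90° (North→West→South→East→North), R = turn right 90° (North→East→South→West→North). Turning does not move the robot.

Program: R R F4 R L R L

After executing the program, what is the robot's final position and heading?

Answer: Final position: (row=0, col=7), facing North

Derivation:
Start: (row=0, col=7), facing South
  R: turn right, now facing West
  R: turn right, now facing North
  F4: move forward 0/4 (blocked), now at (row=0, col=7)
  R: turn right, now facing East
  L: turn left, now facing North
  R: turn right, now facing East
  L: turn left, now facing North
Final: (row=0, col=7), facing North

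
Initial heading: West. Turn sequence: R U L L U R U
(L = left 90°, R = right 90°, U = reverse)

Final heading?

Start: West
  R (right (90° clockwise)) -> North
  U (U-turn (180°)) -> South
  L (left (90° counter-clockwise)) -> East
  L (left (90° counter-clockwise)) -> North
  U (U-turn (180°)) -> South
  R (right (90° clockwise)) -> West
  U (U-turn (180°)) -> East
Final: East

Answer: Final heading: East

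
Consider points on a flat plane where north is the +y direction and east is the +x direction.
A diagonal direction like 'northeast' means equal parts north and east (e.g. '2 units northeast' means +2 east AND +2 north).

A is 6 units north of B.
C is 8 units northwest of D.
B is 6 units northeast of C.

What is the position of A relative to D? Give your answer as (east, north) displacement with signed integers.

Place D at the origin (east=0, north=0).
  C is 8 units northwest of D: delta (east=-8, north=+8); C at (east=-8, north=8).
  B is 6 units northeast of C: delta (east=+6, north=+6); B at (east=-2, north=14).
  A is 6 units north of B: delta (east=+0, north=+6); A at (east=-2, north=20).
Therefore A relative to D: (east=-2, north=20).

Answer: A is at (east=-2, north=20) relative to D.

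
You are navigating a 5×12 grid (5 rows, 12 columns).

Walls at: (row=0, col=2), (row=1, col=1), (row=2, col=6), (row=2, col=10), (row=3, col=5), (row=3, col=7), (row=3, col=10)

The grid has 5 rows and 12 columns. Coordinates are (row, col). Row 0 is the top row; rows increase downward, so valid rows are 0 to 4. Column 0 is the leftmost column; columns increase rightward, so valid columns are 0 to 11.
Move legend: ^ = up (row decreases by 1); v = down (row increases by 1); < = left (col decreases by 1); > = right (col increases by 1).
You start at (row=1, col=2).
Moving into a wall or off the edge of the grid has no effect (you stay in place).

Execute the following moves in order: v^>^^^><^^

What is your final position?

Answer: Final position: (row=0, col=3)

Derivation:
Start: (row=1, col=2)
  v (down): (row=1, col=2) -> (row=2, col=2)
  ^ (up): (row=2, col=2) -> (row=1, col=2)
  > (right): (row=1, col=2) -> (row=1, col=3)
  ^ (up): (row=1, col=3) -> (row=0, col=3)
  ^ (up): blocked, stay at (row=0, col=3)
  ^ (up): blocked, stay at (row=0, col=3)
  > (right): (row=0, col=3) -> (row=0, col=4)
  < (left): (row=0, col=4) -> (row=0, col=3)
  ^ (up): blocked, stay at (row=0, col=3)
  ^ (up): blocked, stay at (row=0, col=3)
Final: (row=0, col=3)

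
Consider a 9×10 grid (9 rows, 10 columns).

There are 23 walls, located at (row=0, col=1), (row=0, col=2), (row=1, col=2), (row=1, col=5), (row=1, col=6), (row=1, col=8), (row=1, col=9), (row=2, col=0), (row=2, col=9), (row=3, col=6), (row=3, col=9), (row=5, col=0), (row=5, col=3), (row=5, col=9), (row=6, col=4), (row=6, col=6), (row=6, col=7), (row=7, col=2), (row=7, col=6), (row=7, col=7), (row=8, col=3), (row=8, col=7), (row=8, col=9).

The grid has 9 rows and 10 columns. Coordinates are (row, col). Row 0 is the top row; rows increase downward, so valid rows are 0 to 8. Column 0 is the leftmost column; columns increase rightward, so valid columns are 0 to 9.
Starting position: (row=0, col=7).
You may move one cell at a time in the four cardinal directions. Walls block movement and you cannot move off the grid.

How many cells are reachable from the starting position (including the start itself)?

BFS flood-fill from (row=0, col=7):
  Distance 0: (row=0, col=7)
  Distance 1: (row=0, col=6), (row=0, col=8), (row=1, col=7)
  Distance 2: (row=0, col=5), (row=0, col=9), (row=2, col=7)
  Distance 3: (row=0, col=4), (row=2, col=6), (row=2, col=8), (row=3, col=7)
  Distance 4: (row=0, col=3), (row=1, col=4), (row=2, col=5), (row=3, col=8), (row=4, col=7)
  Distance 5: (row=1, col=3), (row=2, col=4), (row=3, col=5), (row=4, col=6), (row=4, col=8), (row=5, col=7)
  Distance 6: (row=2, col=3), (row=3, col=4), (row=4, col=5), (row=4, col=9), (row=5, col=6), (row=5, col=8)
  Distance 7: (row=2, col=2), (row=3, col=3), (row=4, col=4), (row=5, col=5), (row=6, col=8)
  Distance 8: (row=2, col=1), (row=3, col=2), (row=4, col=3), (row=5, col=4), (row=6, col=5), (row=6, col=9), (row=7, col=8)
  Distance 9: (row=1, col=1), (row=3, col=1), (row=4, col=2), (row=7, col=5), (row=7, col=9), (row=8, col=8)
  Distance 10: (row=1, col=0), (row=3, col=0), (row=4, col=1), (row=5, col=2), (row=7, col=4), (row=8, col=5)
  Distance 11: (row=0, col=0), (row=4, col=0), (row=5, col=1), (row=6, col=2), (row=7, col=3), (row=8, col=4), (row=8, col=6)
  Distance 12: (row=6, col=1), (row=6, col=3)
  Distance 13: (row=6, col=0), (row=7, col=1)
  Distance 14: (row=7, col=0), (row=8, col=1)
  Distance 15: (row=8, col=0), (row=8, col=2)
Total reachable: 67 (grid has 67 open cells total)

Answer: Reachable cells: 67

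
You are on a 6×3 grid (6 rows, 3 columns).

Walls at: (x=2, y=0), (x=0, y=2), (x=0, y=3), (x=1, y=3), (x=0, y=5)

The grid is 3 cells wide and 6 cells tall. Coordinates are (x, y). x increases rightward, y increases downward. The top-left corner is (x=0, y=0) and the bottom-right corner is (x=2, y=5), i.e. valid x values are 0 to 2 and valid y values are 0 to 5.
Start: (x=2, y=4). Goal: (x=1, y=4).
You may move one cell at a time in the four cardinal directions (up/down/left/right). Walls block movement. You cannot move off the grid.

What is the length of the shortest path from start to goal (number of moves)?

Answer: Shortest path length: 1

Derivation:
BFS from (x=2, y=4) until reaching (x=1, y=4):
  Distance 0: (x=2, y=4)
  Distance 1: (x=2, y=3), (x=1, y=4), (x=2, y=5)  <- goal reached here
One shortest path (1 moves): (x=2, y=4) -> (x=1, y=4)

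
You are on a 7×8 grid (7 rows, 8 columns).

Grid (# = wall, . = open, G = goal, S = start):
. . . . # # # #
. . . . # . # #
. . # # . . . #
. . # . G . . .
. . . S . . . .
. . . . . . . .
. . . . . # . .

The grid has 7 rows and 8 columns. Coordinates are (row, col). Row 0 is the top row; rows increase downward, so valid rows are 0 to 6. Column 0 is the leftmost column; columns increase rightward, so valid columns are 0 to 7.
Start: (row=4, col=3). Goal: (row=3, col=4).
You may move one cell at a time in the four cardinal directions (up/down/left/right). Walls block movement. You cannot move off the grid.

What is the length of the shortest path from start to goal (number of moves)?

BFS from (row=4, col=3) until reaching (row=3, col=4):
  Distance 0: (row=4, col=3)
  Distance 1: (row=3, col=3), (row=4, col=2), (row=4, col=4), (row=5, col=3)
  Distance 2: (row=3, col=4), (row=4, col=1), (row=4, col=5), (row=5, col=2), (row=5, col=4), (row=6, col=3)  <- goal reached here
One shortest path (2 moves): (row=4, col=3) -> (row=4, col=4) -> (row=3, col=4)

Answer: Shortest path length: 2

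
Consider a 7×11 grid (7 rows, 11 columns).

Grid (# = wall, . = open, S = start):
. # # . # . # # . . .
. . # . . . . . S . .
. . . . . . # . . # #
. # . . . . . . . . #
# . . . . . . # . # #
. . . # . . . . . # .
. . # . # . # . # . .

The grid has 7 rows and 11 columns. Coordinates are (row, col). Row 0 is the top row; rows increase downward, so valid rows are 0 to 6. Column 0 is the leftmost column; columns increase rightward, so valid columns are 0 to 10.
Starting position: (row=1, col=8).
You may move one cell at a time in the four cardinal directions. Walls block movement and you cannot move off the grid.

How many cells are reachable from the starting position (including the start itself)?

Answer: Reachable cells: 52

Derivation:
BFS flood-fill from (row=1, col=8):
  Distance 0: (row=1, col=8)
  Distance 1: (row=0, col=8), (row=1, col=7), (row=1, col=9), (row=2, col=8)
  Distance 2: (row=0, col=9), (row=1, col=6), (row=1, col=10), (row=2, col=7), (row=3, col=8)
  Distance 3: (row=0, col=10), (row=1, col=5), (row=3, col=7), (row=3, col=9), (row=4, col=8)
  Distance 4: (row=0, col=5), (row=1, col=4), (row=2, col=5), (row=3, col=6), (row=5, col=8)
  Distance 5: (row=1, col=3), (row=2, col=4), (row=3, col=5), (row=4, col=6), (row=5, col=7)
  Distance 6: (row=0, col=3), (row=2, col=3), (row=3, col=4), (row=4, col=5), (row=5, col=6), (row=6, col=7)
  Distance 7: (row=2, col=2), (row=3, col=3), (row=4, col=4), (row=5, col=5)
  Distance 8: (row=2, col=1), (row=3, col=2), (row=4, col=3), (row=5, col=4), (row=6, col=5)
  Distance 9: (row=1, col=1), (row=2, col=0), (row=4, col=2)
  Distance 10: (row=1, col=0), (row=3, col=0), (row=4, col=1), (row=5, col=2)
  Distance 11: (row=0, col=0), (row=5, col=1)
  Distance 12: (row=5, col=0), (row=6, col=1)
  Distance 13: (row=6, col=0)
Total reachable: 52 (grid has 56 open cells total)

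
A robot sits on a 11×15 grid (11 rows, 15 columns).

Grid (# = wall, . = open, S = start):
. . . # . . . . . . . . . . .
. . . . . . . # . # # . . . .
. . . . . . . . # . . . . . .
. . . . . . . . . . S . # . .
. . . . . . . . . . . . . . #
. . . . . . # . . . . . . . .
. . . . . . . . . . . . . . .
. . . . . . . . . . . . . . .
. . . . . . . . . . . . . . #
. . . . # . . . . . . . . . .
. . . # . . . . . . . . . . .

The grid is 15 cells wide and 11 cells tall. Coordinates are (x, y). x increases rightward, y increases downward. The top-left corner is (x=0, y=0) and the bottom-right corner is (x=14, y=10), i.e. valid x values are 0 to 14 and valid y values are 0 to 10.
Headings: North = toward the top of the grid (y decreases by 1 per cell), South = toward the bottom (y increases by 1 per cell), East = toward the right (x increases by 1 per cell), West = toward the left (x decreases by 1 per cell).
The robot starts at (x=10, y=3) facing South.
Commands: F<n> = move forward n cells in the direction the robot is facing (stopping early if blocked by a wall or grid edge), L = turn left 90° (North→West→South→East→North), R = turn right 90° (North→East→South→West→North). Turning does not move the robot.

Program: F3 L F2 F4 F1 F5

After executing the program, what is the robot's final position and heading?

Answer: Final position: (x=14, y=6), facing East

Derivation:
Start: (x=10, y=3), facing South
  F3: move forward 3, now at (x=10, y=6)
  L: turn left, now facing East
  F2: move forward 2, now at (x=12, y=6)
  F4: move forward 2/4 (blocked), now at (x=14, y=6)
  F1: move forward 0/1 (blocked), now at (x=14, y=6)
  F5: move forward 0/5 (blocked), now at (x=14, y=6)
Final: (x=14, y=6), facing East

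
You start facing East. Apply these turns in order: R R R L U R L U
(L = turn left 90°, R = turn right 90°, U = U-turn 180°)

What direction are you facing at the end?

Start: East
  R (right (90° clockwise)) -> South
  R (right (90° clockwise)) -> West
  R (right (90° clockwise)) -> North
  L (left (90° counter-clockwise)) -> West
  U (U-turn (180°)) -> East
  R (right (90° clockwise)) -> South
  L (left (90° counter-clockwise)) -> East
  U (U-turn (180°)) -> West
Final: West

Answer: Final heading: West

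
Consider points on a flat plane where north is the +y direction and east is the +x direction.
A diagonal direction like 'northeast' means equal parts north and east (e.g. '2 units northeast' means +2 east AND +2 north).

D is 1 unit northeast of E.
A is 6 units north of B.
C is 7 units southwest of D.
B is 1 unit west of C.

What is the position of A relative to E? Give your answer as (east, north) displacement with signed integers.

Place E at the origin (east=0, north=0).
  D is 1 unit northeast of E: delta (east=+1, north=+1); D at (east=1, north=1).
  C is 7 units southwest of D: delta (east=-7, north=-7); C at (east=-6, north=-6).
  B is 1 unit west of C: delta (east=-1, north=+0); B at (east=-7, north=-6).
  A is 6 units north of B: delta (east=+0, north=+6); A at (east=-7, north=0).
Therefore A relative to E: (east=-7, north=0).

Answer: A is at (east=-7, north=0) relative to E.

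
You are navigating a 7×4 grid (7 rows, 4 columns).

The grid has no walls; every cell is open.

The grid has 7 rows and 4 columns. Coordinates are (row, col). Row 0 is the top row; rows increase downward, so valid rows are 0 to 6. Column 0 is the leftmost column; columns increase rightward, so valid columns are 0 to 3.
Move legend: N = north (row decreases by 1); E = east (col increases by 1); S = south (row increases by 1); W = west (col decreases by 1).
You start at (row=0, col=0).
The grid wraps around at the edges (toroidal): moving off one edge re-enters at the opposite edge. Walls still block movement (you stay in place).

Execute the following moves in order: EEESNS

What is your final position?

Start: (row=0, col=0)
  E (east): (row=0, col=0) -> (row=0, col=1)
  E (east): (row=0, col=1) -> (row=0, col=2)
  E (east): (row=0, col=2) -> (row=0, col=3)
  S (south): (row=0, col=3) -> (row=1, col=3)
  N (north): (row=1, col=3) -> (row=0, col=3)
  S (south): (row=0, col=3) -> (row=1, col=3)
Final: (row=1, col=3)

Answer: Final position: (row=1, col=3)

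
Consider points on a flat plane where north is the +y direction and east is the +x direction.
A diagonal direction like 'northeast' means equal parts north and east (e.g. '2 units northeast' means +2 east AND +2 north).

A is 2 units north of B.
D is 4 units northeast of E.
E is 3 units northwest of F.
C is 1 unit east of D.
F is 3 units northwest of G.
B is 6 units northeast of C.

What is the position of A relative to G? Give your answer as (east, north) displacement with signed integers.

Answer: A is at (east=5, north=18) relative to G.

Derivation:
Place G at the origin (east=0, north=0).
  F is 3 units northwest of G: delta (east=-3, north=+3); F at (east=-3, north=3).
  E is 3 units northwest of F: delta (east=-3, north=+3); E at (east=-6, north=6).
  D is 4 units northeast of E: delta (east=+4, north=+4); D at (east=-2, north=10).
  C is 1 unit east of D: delta (east=+1, north=+0); C at (east=-1, north=10).
  B is 6 units northeast of C: delta (east=+6, north=+6); B at (east=5, north=16).
  A is 2 units north of B: delta (east=+0, north=+2); A at (east=5, north=18).
Therefore A relative to G: (east=5, north=18).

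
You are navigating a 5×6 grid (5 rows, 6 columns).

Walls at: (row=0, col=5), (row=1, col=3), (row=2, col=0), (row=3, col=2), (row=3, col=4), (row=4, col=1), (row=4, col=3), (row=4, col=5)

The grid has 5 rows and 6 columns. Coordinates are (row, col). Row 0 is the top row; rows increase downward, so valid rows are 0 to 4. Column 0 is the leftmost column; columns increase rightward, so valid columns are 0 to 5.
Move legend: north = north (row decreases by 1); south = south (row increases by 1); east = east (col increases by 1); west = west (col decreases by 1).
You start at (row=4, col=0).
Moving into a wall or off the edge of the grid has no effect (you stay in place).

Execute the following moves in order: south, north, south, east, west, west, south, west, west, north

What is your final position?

Start: (row=4, col=0)
  south (south): blocked, stay at (row=4, col=0)
  north (north): (row=4, col=0) -> (row=3, col=0)
  south (south): (row=3, col=0) -> (row=4, col=0)
  east (east): blocked, stay at (row=4, col=0)
  west (west): blocked, stay at (row=4, col=0)
  west (west): blocked, stay at (row=4, col=0)
  south (south): blocked, stay at (row=4, col=0)
  west (west): blocked, stay at (row=4, col=0)
  west (west): blocked, stay at (row=4, col=0)
  north (north): (row=4, col=0) -> (row=3, col=0)
Final: (row=3, col=0)

Answer: Final position: (row=3, col=0)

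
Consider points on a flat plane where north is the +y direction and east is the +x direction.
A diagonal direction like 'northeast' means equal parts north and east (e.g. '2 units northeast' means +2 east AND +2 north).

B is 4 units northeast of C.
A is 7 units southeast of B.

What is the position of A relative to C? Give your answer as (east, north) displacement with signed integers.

Answer: A is at (east=11, north=-3) relative to C.

Derivation:
Place C at the origin (east=0, north=0).
  B is 4 units northeast of C: delta (east=+4, north=+4); B at (east=4, north=4).
  A is 7 units southeast of B: delta (east=+7, north=-7); A at (east=11, north=-3).
Therefore A relative to C: (east=11, north=-3).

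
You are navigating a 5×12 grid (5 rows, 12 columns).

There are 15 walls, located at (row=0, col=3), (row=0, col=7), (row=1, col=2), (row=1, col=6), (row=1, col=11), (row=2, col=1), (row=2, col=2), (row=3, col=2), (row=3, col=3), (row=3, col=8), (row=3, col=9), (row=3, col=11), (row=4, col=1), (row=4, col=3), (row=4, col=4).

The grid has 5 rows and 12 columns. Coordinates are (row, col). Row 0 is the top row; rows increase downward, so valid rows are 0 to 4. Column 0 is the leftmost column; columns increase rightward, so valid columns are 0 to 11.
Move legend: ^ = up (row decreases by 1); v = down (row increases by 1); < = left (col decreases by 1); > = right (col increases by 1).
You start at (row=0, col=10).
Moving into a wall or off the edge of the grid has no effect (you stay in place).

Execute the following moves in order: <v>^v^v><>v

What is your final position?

Start: (row=0, col=10)
  < (left): (row=0, col=10) -> (row=0, col=9)
  v (down): (row=0, col=9) -> (row=1, col=9)
  > (right): (row=1, col=9) -> (row=1, col=10)
  ^ (up): (row=1, col=10) -> (row=0, col=10)
  v (down): (row=0, col=10) -> (row=1, col=10)
  ^ (up): (row=1, col=10) -> (row=0, col=10)
  v (down): (row=0, col=10) -> (row=1, col=10)
  > (right): blocked, stay at (row=1, col=10)
  < (left): (row=1, col=10) -> (row=1, col=9)
  > (right): (row=1, col=9) -> (row=1, col=10)
  v (down): (row=1, col=10) -> (row=2, col=10)
Final: (row=2, col=10)

Answer: Final position: (row=2, col=10)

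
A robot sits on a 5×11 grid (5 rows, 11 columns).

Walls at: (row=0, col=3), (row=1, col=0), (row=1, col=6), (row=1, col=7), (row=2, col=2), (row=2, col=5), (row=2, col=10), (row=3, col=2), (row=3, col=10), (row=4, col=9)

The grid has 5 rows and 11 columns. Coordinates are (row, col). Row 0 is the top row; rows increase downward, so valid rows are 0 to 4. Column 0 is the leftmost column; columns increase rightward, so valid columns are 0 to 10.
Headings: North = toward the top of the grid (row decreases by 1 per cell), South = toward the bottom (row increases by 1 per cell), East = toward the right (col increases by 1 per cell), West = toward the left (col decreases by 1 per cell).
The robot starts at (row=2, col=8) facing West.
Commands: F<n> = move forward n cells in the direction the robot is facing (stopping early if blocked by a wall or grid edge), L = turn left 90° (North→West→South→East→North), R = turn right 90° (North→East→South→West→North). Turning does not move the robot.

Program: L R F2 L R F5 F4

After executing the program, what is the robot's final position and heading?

Answer: Final position: (row=2, col=6), facing West

Derivation:
Start: (row=2, col=8), facing West
  L: turn left, now facing South
  R: turn right, now facing West
  F2: move forward 2, now at (row=2, col=6)
  L: turn left, now facing South
  R: turn right, now facing West
  F5: move forward 0/5 (blocked), now at (row=2, col=6)
  F4: move forward 0/4 (blocked), now at (row=2, col=6)
Final: (row=2, col=6), facing West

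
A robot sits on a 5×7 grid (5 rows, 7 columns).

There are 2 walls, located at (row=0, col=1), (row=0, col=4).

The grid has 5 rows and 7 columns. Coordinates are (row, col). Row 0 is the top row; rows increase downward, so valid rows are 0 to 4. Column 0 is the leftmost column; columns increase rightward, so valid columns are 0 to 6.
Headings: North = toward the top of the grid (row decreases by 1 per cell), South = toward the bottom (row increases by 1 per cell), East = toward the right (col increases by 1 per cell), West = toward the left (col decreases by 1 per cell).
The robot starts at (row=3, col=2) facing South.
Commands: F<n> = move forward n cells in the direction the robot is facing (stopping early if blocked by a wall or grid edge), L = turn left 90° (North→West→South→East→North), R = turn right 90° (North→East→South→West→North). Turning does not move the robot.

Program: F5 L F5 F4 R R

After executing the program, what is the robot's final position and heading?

Start: (row=3, col=2), facing South
  F5: move forward 1/5 (blocked), now at (row=4, col=2)
  L: turn left, now facing East
  F5: move forward 4/5 (blocked), now at (row=4, col=6)
  F4: move forward 0/4 (blocked), now at (row=4, col=6)
  R: turn right, now facing South
  R: turn right, now facing West
Final: (row=4, col=6), facing West

Answer: Final position: (row=4, col=6), facing West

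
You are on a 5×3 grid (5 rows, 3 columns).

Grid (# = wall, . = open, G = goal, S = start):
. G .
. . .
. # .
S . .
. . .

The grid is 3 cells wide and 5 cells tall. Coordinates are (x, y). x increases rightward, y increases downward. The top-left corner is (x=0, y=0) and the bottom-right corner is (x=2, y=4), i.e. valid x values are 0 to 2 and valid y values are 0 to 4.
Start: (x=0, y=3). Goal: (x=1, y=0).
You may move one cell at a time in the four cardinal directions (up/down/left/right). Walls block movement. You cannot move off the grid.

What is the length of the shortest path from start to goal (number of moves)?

Answer: Shortest path length: 4

Derivation:
BFS from (x=0, y=3) until reaching (x=1, y=0):
  Distance 0: (x=0, y=3)
  Distance 1: (x=0, y=2), (x=1, y=3), (x=0, y=4)
  Distance 2: (x=0, y=1), (x=2, y=3), (x=1, y=4)
  Distance 3: (x=0, y=0), (x=1, y=1), (x=2, y=2), (x=2, y=4)
  Distance 4: (x=1, y=0), (x=2, y=1)  <- goal reached here
One shortest path (4 moves): (x=0, y=3) -> (x=0, y=2) -> (x=0, y=1) -> (x=1, y=1) -> (x=1, y=0)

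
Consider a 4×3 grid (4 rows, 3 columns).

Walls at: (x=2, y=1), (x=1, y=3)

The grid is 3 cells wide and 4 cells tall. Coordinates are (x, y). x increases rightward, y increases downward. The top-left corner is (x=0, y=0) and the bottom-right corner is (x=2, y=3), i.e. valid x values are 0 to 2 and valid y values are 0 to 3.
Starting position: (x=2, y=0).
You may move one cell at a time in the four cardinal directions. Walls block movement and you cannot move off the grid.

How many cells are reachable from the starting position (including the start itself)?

BFS flood-fill from (x=2, y=0):
  Distance 0: (x=2, y=0)
  Distance 1: (x=1, y=0)
  Distance 2: (x=0, y=0), (x=1, y=1)
  Distance 3: (x=0, y=1), (x=1, y=2)
  Distance 4: (x=0, y=2), (x=2, y=2)
  Distance 5: (x=0, y=3), (x=2, y=3)
Total reachable: 10 (grid has 10 open cells total)

Answer: Reachable cells: 10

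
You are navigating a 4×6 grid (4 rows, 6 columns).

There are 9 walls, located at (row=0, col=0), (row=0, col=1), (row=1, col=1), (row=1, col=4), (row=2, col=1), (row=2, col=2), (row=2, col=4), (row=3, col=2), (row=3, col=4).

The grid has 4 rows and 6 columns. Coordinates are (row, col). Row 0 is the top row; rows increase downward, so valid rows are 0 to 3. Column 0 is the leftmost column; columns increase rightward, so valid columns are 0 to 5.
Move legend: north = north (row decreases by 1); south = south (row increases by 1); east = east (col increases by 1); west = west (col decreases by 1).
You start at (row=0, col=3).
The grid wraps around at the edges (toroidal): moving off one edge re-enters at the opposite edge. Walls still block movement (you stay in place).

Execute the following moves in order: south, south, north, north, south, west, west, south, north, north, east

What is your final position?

Answer: Final position: (row=0, col=3)

Derivation:
Start: (row=0, col=3)
  south (south): (row=0, col=3) -> (row=1, col=3)
  south (south): (row=1, col=3) -> (row=2, col=3)
  north (north): (row=2, col=3) -> (row=1, col=3)
  north (north): (row=1, col=3) -> (row=0, col=3)
  south (south): (row=0, col=3) -> (row=1, col=3)
  west (west): (row=1, col=3) -> (row=1, col=2)
  west (west): blocked, stay at (row=1, col=2)
  south (south): blocked, stay at (row=1, col=2)
  north (north): (row=1, col=2) -> (row=0, col=2)
  north (north): blocked, stay at (row=0, col=2)
  east (east): (row=0, col=2) -> (row=0, col=3)
Final: (row=0, col=3)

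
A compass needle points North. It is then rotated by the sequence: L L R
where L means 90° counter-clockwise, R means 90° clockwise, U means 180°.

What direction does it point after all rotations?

Start: North
  L (left (90° counter-clockwise)) -> West
  L (left (90° counter-clockwise)) -> South
  R (right (90° clockwise)) -> West
Final: West

Answer: Final heading: West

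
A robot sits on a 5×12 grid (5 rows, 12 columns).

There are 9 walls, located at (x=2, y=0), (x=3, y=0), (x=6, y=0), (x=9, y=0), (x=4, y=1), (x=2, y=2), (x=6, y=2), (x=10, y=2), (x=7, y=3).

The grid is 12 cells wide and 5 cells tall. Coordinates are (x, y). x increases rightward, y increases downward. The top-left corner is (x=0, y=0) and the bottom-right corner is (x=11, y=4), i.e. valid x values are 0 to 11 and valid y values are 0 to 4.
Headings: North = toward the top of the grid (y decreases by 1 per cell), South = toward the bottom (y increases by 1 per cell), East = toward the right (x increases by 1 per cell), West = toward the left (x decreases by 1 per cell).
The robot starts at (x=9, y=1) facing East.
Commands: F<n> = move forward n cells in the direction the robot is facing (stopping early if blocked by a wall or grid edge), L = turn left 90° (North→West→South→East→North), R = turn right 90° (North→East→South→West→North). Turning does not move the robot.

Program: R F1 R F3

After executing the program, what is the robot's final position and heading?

Answer: Final position: (x=7, y=2), facing West

Derivation:
Start: (x=9, y=1), facing East
  R: turn right, now facing South
  F1: move forward 1, now at (x=9, y=2)
  R: turn right, now facing West
  F3: move forward 2/3 (blocked), now at (x=7, y=2)
Final: (x=7, y=2), facing West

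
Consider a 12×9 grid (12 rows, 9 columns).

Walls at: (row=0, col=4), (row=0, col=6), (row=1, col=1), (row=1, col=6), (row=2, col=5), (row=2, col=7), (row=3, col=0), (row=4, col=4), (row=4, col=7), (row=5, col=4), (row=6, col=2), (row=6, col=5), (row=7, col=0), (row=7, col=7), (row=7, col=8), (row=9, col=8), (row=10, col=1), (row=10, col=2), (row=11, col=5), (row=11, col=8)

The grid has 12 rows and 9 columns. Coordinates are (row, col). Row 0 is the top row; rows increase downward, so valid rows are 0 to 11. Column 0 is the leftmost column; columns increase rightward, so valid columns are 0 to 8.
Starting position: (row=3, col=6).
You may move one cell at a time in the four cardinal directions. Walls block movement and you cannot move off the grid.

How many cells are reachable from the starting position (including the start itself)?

Answer: Reachable cells: 88

Derivation:
BFS flood-fill from (row=3, col=6):
  Distance 0: (row=3, col=6)
  Distance 1: (row=2, col=6), (row=3, col=5), (row=3, col=7), (row=4, col=6)
  Distance 2: (row=3, col=4), (row=3, col=8), (row=4, col=5), (row=5, col=6)
  Distance 3: (row=2, col=4), (row=2, col=8), (row=3, col=3), (row=4, col=8), (row=5, col=5), (row=5, col=7), (row=6, col=6)
  Distance 4: (row=1, col=4), (row=1, col=8), (row=2, col=3), (row=3, col=2), (row=4, col=3), (row=5, col=8), (row=6, col=7), (row=7, col=6)
  Distance 5: (row=0, col=8), (row=1, col=3), (row=1, col=5), (row=1, col=7), (row=2, col=2), (row=3, col=1), (row=4, col=2), (row=5, col=3), (row=6, col=8), (row=7, col=5), (row=8, col=6)
  Distance 6: (row=0, col=3), (row=0, col=5), (row=0, col=7), (row=1, col=2), (row=2, col=1), (row=4, col=1), (row=5, col=2), (row=6, col=3), (row=7, col=4), (row=8, col=5), (row=8, col=7), (row=9, col=6)
  Distance 7: (row=0, col=2), (row=2, col=0), (row=4, col=0), (row=5, col=1), (row=6, col=4), (row=7, col=3), (row=8, col=4), (row=8, col=8), (row=9, col=5), (row=9, col=7), (row=10, col=6)
  Distance 8: (row=0, col=1), (row=1, col=0), (row=5, col=0), (row=6, col=1), (row=7, col=2), (row=8, col=3), (row=9, col=4), (row=10, col=5), (row=10, col=7), (row=11, col=6)
  Distance 9: (row=0, col=0), (row=6, col=0), (row=7, col=1), (row=8, col=2), (row=9, col=3), (row=10, col=4), (row=10, col=8), (row=11, col=7)
  Distance 10: (row=8, col=1), (row=9, col=2), (row=10, col=3), (row=11, col=4)
  Distance 11: (row=8, col=0), (row=9, col=1), (row=11, col=3)
  Distance 12: (row=9, col=0), (row=11, col=2)
  Distance 13: (row=10, col=0), (row=11, col=1)
  Distance 14: (row=11, col=0)
Total reachable: 88 (grid has 88 open cells total)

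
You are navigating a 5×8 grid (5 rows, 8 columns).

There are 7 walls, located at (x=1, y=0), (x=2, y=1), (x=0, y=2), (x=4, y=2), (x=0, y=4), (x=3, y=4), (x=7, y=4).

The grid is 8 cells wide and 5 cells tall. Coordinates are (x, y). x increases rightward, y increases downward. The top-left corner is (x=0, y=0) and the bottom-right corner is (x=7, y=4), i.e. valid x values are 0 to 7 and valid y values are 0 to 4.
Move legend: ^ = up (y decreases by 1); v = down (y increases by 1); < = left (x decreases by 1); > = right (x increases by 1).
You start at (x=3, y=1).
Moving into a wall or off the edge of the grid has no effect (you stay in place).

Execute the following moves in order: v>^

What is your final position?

Answer: Final position: (x=3, y=1)

Derivation:
Start: (x=3, y=1)
  v (down): (x=3, y=1) -> (x=3, y=2)
  > (right): blocked, stay at (x=3, y=2)
  ^ (up): (x=3, y=2) -> (x=3, y=1)
Final: (x=3, y=1)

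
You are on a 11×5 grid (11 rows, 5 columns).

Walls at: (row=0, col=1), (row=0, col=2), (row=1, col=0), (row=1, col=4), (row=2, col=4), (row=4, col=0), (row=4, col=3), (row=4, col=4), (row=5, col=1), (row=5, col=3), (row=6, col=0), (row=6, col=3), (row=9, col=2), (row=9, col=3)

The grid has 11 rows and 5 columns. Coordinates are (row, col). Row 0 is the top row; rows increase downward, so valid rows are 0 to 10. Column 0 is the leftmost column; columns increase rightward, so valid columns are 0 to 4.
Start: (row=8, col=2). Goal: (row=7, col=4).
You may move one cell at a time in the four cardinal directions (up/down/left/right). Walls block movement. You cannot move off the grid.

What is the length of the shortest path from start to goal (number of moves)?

Answer: Shortest path length: 3

Derivation:
BFS from (row=8, col=2) until reaching (row=7, col=4):
  Distance 0: (row=8, col=2)
  Distance 1: (row=7, col=2), (row=8, col=1), (row=8, col=3)
  Distance 2: (row=6, col=2), (row=7, col=1), (row=7, col=3), (row=8, col=0), (row=8, col=4), (row=9, col=1)
  Distance 3: (row=5, col=2), (row=6, col=1), (row=7, col=0), (row=7, col=4), (row=9, col=0), (row=9, col=4), (row=10, col=1)  <- goal reached here
One shortest path (3 moves): (row=8, col=2) -> (row=8, col=3) -> (row=8, col=4) -> (row=7, col=4)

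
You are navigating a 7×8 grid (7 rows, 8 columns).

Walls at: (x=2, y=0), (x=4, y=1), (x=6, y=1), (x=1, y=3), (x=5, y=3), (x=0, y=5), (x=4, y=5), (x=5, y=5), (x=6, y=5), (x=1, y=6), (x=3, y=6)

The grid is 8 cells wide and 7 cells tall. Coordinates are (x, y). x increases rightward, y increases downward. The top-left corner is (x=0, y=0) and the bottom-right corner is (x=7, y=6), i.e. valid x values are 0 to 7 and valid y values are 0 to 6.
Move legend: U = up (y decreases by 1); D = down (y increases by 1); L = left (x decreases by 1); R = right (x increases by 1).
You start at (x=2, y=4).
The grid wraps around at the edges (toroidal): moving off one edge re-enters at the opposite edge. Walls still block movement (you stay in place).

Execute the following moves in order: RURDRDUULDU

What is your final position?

Start: (x=2, y=4)
  R (right): (x=2, y=4) -> (x=3, y=4)
  U (up): (x=3, y=4) -> (x=3, y=3)
  R (right): (x=3, y=3) -> (x=4, y=3)
  D (down): (x=4, y=3) -> (x=4, y=4)
  R (right): (x=4, y=4) -> (x=5, y=4)
  D (down): blocked, stay at (x=5, y=4)
  U (up): blocked, stay at (x=5, y=4)
  U (up): blocked, stay at (x=5, y=4)
  L (left): (x=5, y=4) -> (x=4, y=4)
  D (down): blocked, stay at (x=4, y=4)
  U (up): (x=4, y=4) -> (x=4, y=3)
Final: (x=4, y=3)

Answer: Final position: (x=4, y=3)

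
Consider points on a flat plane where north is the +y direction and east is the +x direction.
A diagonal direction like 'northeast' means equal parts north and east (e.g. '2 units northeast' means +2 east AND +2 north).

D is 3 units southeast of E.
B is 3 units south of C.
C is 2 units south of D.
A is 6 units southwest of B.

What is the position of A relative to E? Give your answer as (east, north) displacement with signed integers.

Answer: A is at (east=-3, north=-14) relative to E.

Derivation:
Place E at the origin (east=0, north=0).
  D is 3 units southeast of E: delta (east=+3, north=-3); D at (east=3, north=-3).
  C is 2 units south of D: delta (east=+0, north=-2); C at (east=3, north=-5).
  B is 3 units south of C: delta (east=+0, north=-3); B at (east=3, north=-8).
  A is 6 units southwest of B: delta (east=-6, north=-6); A at (east=-3, north=-14).
Therefore A relative to E: (east=-3, north=-14).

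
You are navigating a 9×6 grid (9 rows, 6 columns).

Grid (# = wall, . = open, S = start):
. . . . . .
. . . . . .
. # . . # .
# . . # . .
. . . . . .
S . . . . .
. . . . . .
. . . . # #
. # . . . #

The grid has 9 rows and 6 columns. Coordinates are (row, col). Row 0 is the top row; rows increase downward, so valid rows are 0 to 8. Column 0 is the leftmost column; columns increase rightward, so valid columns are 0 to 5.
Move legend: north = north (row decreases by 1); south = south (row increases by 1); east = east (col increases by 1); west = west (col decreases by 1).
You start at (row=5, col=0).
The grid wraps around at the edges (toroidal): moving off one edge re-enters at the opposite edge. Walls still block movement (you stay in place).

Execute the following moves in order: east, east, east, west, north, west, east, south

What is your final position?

Start: (row=5, col=0)
  east (east): (row=5, col=0) -> (row=5, col=1)
  east (east): (row=5, col=1) -> (row=5, col=2)
  east (east): (row=5, col=2) -> (row=5, col=3)
  west (west): (row=5, col=3) -> (row=5, col=2)
  north (north): (row=5, col=2) -> (row=4, col=2)
  west (west): (row=4, col=2) -> (row=4, col=1)
  east (east): (row=4, col=1) -> (row=4, col=2)
  south (south): (row=4, col=2) -> (row=5, col=2)
Final: (row=5, col=2)

Answer: Final position: (row=5, col=2)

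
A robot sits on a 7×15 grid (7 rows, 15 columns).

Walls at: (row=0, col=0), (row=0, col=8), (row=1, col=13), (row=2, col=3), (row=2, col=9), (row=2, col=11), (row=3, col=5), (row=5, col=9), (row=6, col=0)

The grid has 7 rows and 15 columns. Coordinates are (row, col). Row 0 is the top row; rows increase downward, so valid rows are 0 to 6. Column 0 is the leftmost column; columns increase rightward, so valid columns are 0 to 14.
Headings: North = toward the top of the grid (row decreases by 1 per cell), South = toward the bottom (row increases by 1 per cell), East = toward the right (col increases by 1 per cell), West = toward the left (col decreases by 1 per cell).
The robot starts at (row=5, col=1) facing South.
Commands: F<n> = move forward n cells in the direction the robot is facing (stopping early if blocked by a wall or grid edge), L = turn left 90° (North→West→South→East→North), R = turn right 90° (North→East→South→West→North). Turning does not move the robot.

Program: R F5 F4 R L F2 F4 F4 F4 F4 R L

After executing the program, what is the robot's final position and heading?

Answer: Final position: (row=5, col=0), facing West

Derivation:
Start: (row=5, col=1), facing South
  R: turn right, now facing West
  F5: move forward 1/5 (blocked), now at (row=5, col=0)
  F4: move forward 0/4 (blocked), now at (row=5, col=0)
  R: turn right, now facing North
  L: turn left, now facing West
  F2: move forward 0/2 (blocked), now at (row=5, col=0)
  [×4]F4: move forward 0/4 (blocked), now at (row=5, col=0)
  R: turn right, now facing North
  L: turn left, now facing West
Final: (row=5, col=0), facing West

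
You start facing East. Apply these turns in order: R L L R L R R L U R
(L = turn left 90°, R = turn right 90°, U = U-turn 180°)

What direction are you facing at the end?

Answer: Final heading: North

Derivation:
Start: East
  R (right (90° clockwise)) -> South
  L (left (90° counter-clockwise)) -> East
  L (left (90° counter-clockwise)) -> North
  R (right (90° clockwise)) -> East
  L (left (90° counter-clockwise)) -> North
  R (right (90° clockwise)) -> East
  R (right (90° clockwise)) -> South
  L (left (90° counter-clockwise)) -> East
  U (U-turn (180°)) -> West
  R (right (90° clockwise)) -> North
Final: North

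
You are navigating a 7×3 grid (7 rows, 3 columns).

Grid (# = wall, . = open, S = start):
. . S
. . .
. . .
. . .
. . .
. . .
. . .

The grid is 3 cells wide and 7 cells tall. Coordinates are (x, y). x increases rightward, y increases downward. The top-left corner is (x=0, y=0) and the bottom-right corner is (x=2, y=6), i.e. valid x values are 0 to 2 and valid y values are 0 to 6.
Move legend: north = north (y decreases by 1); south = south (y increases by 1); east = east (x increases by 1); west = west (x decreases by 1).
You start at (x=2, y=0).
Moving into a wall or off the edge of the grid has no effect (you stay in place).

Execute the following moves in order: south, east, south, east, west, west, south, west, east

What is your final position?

Answer: Final position: (x=1, y=3)

Derivation:
Start: (x=2, y=0)
  south (south): (x=2, y=0) -> (x=2, y=1)
  east (east): blocked, stay at (x=2, y=1)
  south (south): (x=2, y=1) -> (x=2, y=2)
  east (east): blocked, stay at (x=2, y=2)
  west (west): (x=2, y=2) -> (x=1, y=2)
  west (west): (x=1, y=2) -> (x=0, y=2)
  south (south): (x=0, y=2) -> (x=0, y=3)
  west (west): blocked, stay at (x=0, y=3)
  east (east): (x=0, y=3) -> (x=1, y=3)
Final: (x=1, y=3)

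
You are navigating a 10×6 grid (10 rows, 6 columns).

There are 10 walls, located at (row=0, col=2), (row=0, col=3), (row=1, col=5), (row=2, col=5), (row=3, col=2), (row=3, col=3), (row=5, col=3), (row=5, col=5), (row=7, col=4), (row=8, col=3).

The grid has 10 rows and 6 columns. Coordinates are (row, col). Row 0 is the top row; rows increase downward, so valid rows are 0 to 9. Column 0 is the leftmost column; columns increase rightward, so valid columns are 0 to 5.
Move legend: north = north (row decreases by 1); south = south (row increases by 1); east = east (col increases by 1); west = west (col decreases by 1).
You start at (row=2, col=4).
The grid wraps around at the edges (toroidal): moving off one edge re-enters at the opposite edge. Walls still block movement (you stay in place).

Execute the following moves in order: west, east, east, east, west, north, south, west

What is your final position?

Start: (row=2, col=4)
  west (west): (row=2, col=4) -> (row=2, col=3)
  east (east): (row=2, col=3) -> (row=2, col=4)
  east (east): blocked, stay at (row=2, col=4)
  east (east): blocked, stay at (row=2, col=4)
  west (west): (row=2, col=4) -> (row=2, col=3)
  north (north): (row=2, col=3) -> (row=1, col=3)
  south (south): (row=1, col=3) -> (row=2, col=3)
  west (west): (row=2, col=3) -> (row=2, col=2)
Final: (row=2, col=2)

Answer: Final position: (row=2, col=2)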